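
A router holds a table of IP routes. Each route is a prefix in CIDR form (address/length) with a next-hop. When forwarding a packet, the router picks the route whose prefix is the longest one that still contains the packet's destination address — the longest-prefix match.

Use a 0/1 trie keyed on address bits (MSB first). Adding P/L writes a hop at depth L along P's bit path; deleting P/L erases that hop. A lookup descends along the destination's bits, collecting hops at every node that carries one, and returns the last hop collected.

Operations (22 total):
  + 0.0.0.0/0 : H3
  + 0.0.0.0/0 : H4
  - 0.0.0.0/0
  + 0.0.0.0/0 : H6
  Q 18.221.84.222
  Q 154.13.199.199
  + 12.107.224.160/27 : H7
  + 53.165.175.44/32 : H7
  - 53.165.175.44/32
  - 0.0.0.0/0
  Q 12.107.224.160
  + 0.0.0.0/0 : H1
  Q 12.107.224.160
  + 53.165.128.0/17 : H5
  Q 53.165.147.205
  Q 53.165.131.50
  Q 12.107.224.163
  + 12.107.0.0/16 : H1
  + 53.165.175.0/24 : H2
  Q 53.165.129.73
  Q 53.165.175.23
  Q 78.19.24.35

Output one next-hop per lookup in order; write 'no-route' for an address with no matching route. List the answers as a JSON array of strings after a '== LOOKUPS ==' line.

Trace:
  add 0.0.0.0/0 -> H3 at depth 0
  add 0.0.0.0/0 -> H4 at depth 0
  - 0.0.0.0/0 clear@0
  add 0.0.0.0/0 -> H6 at depth 0
  lookup 18.221.84.222: bits ε walk d0:H6 -> H6
  lookup 154.13.199.199: bits ε walk d0:H6 -> H6
  add 12.107.224.160/27 -> H7 at depth 27
  add 53.165.175.44/32 -> H7 at depth 32
  - 53.165.175.44/32 clear@32
  - 0.0.0.0/0 clear@0
  lookup 12.107.224.160: bits 000011000110101111100000101 walk d0:-→d1:-→d2:-→d3:-→d4:-→d5:-→d6:-→d7:-→d8:-→d9:-→d10:-→d11:-→d12:-→d13:-→d14:-→d15:-→d16:-→d17:-→d18:-→d19:-→d20:-→d21:-→d22:-→d23:-→d24:-→d25:-→d26:-→d27:H7 -> H7
  add 0.0.0.0/0 -> H1 at depth 0
  lookup 12.107.224.160: bits 000011000110101111100000101 walk d0:H1→d1:-→d2:-→d3:-→d4:-→d5:-→d6:-→d7:-→d8:-→d9:-→d10:-→d11:-→d12:-→d13:-→d14:-→d15:-→d16:-→d17:-→d18:-→d19:-→d20:-→d21:-→d22:-→d23:-→d24:-→d25:-→d26:-→d27:H7 -> H7
  add 53.165.128.0/17 -> H5 at depth 17
  lookup 53.165.147.205: bits 001101011010010110 walk d0:H1→d1:-→d2:-→d3:-→d4:-→d5:-→d6:-→d7:-→d8:-→d9:-→d10:-→d11:-→d12:-→d13:-→d14:-→d15:-→d16:-→d17:H5→d18:- -> H5
  lookup 53.165.131.50: bits 001101011010010110 walk d0:H1→d1:-→d2:-→d3:-→d4:-→d5:-→d6:-→d7:-→d8:-→d9:-→d10:-→d11:-→d12:-→d13:-→d14:-→d15:-→d16:-→d17:H5→d18:- -> H5
  lookup 12.107.224.163: bits 000011000110101111100000101 walk d0:H1→d1:-→d2:-→d3:-→d4:-→d5:-→d6:-→d7:-→d8:-→d9:-→d10:-→d11:-→d12:-→d13:-→d14:-→d15:-→d16:-→d17:-→d18:-→d19:-→d20:-→d21:-→d22:-→d23:-→d24:-→d25:-→d26:-→d27:H7 -> H7
  add 12.107.0.0/16 -> H1 at depth 16
  add 53.165.175.0/24 -> H2 at depth 24
  lookup 53.165.129.73: bits 001101011010010110 walk d0:H1→d1:-→d2:-→d3:-→d4:-→d5:-→d6:-→d7:-→d8:-→d9:-→d10:-→d11:-→d12:-→d13:-→d14:-→d15:-→d16:-→d17:H5→d18:- -> H5
  lookup 53.165.175.23: bits 00110101101001011010111100 walk d0:H1→d1:-→d2:-→d3:-→d4:-→d5:-→d6:-→d7:-→d8:-→d9:-→d10:-→d11:-→d12:-→d13:-→d14:-→d15:-→d16:-→d17:H5→d18:-→d19:-→d20:-→d21:-→d22:-→d23:-→d24:H2→d25:-→d26:- -> H2
  lookup 78.19.24.35: bits 0 walk d0:H1→d1:- -> H1

== LOOKUPS ==
["H6","H6","H7","H7","H5","H5","H7","H5","H2","H1"]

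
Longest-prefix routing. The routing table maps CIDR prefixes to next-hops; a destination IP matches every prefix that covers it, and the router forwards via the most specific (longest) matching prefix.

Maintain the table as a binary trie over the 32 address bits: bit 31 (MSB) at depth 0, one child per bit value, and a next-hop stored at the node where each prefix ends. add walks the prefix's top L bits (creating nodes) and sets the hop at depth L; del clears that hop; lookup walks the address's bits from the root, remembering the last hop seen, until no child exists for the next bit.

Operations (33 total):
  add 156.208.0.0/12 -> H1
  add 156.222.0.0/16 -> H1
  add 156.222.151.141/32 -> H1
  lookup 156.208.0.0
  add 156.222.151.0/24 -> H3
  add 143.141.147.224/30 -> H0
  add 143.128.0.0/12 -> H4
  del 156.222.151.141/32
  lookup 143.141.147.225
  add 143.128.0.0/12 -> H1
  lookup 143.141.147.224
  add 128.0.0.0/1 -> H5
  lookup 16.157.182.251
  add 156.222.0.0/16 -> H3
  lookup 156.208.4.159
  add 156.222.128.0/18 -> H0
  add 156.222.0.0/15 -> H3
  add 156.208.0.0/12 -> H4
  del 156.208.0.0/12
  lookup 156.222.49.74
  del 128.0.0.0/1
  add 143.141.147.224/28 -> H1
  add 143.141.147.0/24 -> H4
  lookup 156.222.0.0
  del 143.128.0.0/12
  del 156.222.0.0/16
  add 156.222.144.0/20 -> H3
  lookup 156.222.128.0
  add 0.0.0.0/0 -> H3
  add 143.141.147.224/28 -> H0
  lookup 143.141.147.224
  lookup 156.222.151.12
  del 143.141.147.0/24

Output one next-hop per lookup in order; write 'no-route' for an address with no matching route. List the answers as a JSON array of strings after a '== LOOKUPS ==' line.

Process each operation:
  add 156.208.0.0/12 -> H1 at depth 12
  add 156.222.0.0/16 -> H1 at depth 16
  add 156.222.151.141/32 -> H1 at depth 32
  ? 156.208.0.0  path d0:-→d1:-→d2:-→d3:-→d4:-→d5:-→d6:-→d7:-→d8:-→d9:-→d10:-→d11:-→d12:H1  best=H1
  add 156.222.151.0/24 -> H3 at depth 24
  add 143.141.147.224/30 -> H0 at depth 30
  add 143.128.0.0/12 -> H4 at depth 12
  del 156.222.151.141/32 (clear depth 32)
  ? 143.141.147.225  path d0:-→d1:-→d2:-→d3:-→d4:-→d5:-→d6:-→d7:-→d8:-→d9:-→d10:-→d11:-→d12:H4→d13:-→d14:-→d15:-→d16:-→d17:-→d18:-→d19:-→d20:-→d21:-→d22:-→d23:-→d24:-→d25:-→d26:-→d27:-→d28:-→d29:-→d30:H0  best=H0
  add 143.128.0.0/12 -> H1 at depth 12
  ? 143.141.147.224  path d0:-→d1:-→d2:-→d3:-→d4:-→d5:-→d6:-→d7:-→d8:-→d9:-→d10:-→d11:-→d12:H1→d13:-→d14:-→d15:-→d16:-→d17:-→d18:-→d19:-→d20:-→d21:-→d22:-→d23:-→d24:-→d25:-→d26:-→d27:-→d28:-→d29:-→d30:H0  best=H0
  add 128.0.0.0/1 -> H5 at depth 1
  ? 16.157.182.251  path d0:-  best=no-route
  add 156.222.0.0/16 -> H3 at depth 16
  ? 156.208.4.159  path d0:-→d1:H5→d2:-→d3:-→d4:-→d5:-→d6:-→d7:-→d8:-→d9:-→d10:-→d11:-→d12:H1  best=H1
  add 156.222.128.0/18 -> H0 at depth 18
  add 156.222.0.0/15 -> H3 at depth 15
  add 156.208.0.0/12 -> H4 at depth 12
  del 156.208.0.0/12 (clear depth 12)
  ? 156.222.49.74  path d0:-→d1:H5→d2:-→d3:-→d4:-→d5:-→d6:-→d7:-→d8:-→d9:-→d10:-→d11:-→d12:-→d13:-→d14:-→d15:H3→d16:H3  best=H3
  del 128.0.0.0/1 (clear depth 1)
  add 143.141.147.224/28 -> H1 at depth 28
  add 143.141.147.0/24 -> H4 at depth 24
  ? 156.222.0.0  path d0:-→d1:-→d2:-→d3:-→d4:-→d5:-→d6:-→d7:-→d8:-→d9:-→d10:-→d11:-→d12:-→d13:-→d14:-→d15:H3→d16:H3  best=H3
  del 143.128.0.0/12 (clear depth 12)
  del 156.222.0.0/16 (clear depth 16)
  add 156.222.144.0/20 -> H3 at depth 20
  ? 156.222.128.0  path d0:-→d1:-→d2:-→d3:-→d4:-→d5:-→d6:-→d7:-→d8:-→d9:-→d10:-→d11:-→d12:-→d13:-→d14:-→d15:H3→d16:-→d17:-→d18:H0→d19:-  best=H0
  add 0.0.0.0/0 -> H3 at depth 0
  add 143.141.147.224/28 -> H0 at depth 28
  ? 143.141.147.224  path d0:H3→d1:-→d2:-→d3:-→d4:-→d5:-→d6:-→d7:-→d8:-→d9:-→d10:-→d11:-→d12:-→d13:-→d14:-→d15:-→d16:-→d17:-→d18:-→d19:-→d20:-→d21:-→d22:-→d23:-→d24:H4→d25:-→d26:-→d27:-→d28:H0→d29:-→d30:H0  best=H0
  ? 156.222.151.12  path d0:H3→d1:-→d2:-→d3:-→d4:-→d5:-→d6:-→d7:-→d8:-→d9:-→d10:-→d11:-→d12:-→d13:-→d14:-→d15:H3→d16:-→d17:-→d18:H0→d19:-→d20:H3→d21:-→d22:-→d23:-→d24:H3  best=H3
  del 143.141.147.0/24 (clear depth 24)

== LOOKUPS ==
["H1","H0","H0","no-route","H1","H3","H3","H0","H0","H3"]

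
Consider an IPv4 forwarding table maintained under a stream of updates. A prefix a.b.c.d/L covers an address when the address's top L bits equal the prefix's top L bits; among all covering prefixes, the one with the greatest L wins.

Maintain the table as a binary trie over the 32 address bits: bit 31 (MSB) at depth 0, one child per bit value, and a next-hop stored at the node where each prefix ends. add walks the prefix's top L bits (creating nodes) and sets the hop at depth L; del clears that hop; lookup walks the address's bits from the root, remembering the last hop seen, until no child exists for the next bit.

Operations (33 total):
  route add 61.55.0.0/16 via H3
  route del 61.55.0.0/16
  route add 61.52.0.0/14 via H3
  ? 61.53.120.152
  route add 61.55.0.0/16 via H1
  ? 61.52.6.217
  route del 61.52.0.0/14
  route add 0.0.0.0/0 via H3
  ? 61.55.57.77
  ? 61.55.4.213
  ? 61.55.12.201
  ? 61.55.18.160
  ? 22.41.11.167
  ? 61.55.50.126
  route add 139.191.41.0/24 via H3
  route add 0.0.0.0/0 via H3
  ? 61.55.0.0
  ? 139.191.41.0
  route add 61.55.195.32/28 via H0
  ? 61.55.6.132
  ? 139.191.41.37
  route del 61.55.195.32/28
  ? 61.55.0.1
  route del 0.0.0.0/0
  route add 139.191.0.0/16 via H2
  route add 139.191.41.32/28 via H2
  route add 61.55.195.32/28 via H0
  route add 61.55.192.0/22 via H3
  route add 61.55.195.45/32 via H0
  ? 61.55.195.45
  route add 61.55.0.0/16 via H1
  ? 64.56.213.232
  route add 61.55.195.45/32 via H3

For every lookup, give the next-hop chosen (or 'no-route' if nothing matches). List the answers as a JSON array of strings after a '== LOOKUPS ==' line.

Process each operation:
  add 61.55.0.0/16 -> H3 at depth 16
  - 61.55.0.0/16 clear@16
  add 61.52.0.0/14 -> H3 at depth 14
  lookup 61.53.120.152: bits 00111101001101 walk d0:-→d1:-→d2:-→d3:-→d4:-→d5:-→d6:-→d7:-→d8:-→d9:-→d10:-→d11:-→d12:-→d13:-→d14:H3 -> H3
  add 61.55.0.0/16 -> H1 at depth 16
  lookup 61.52.6.217: bits 00111101001101 walk d0:-→d1:-→d2:-→d3:-→d4:-→d5:-→d6:-→d7:-→d8:-→d9:-→d10:-→d11:-→d12:-→d13:-→d14:H3 -> H3
  - 61.52.0.0/14 clear@14
  add 0.0.0.0/0 -> H3 at depth 0
  lookup 61.55.57.77: bits 0011110100110111 walk d0:H3→d1:-→d2:-→d3:-→d4:-→d5:-→d6:-→d7:-→d8:-→d9:-→d10:-→d11:-→d12:-→d13:-→d14:-→d15:-→d16:H1 -> H1
  lookup 61.55.4.213: bits 0011110100110111 walk d0:H3→d1:-→d2:-→d3:-→d4:-→d5:-→d6:-→d7:-→d8:-→d9:-→d10:-→d11:-→d12:-→d13:-→d14:-→d15:-→d16:H1 -> H1
  lookup 61.55.12.201: bits 0011110100110111 walk d0:H3→d1:-→d2:-→d3:-→d4:-→d5:-→d6:-→d7:-→d8:-→d9:-→d10:-→d11:-→d12:-→d13:-→d14:-→d15:-→d16:H1 -> H1
  lookup 61.55.18.160: bits 0011110100110111 walk d0:H3→d1:-→d2:-→d3:-→d4:-→d5:-→d6:-→d7:-→d8:-→d9:-→d10:-→d11:-→d12:-→d13:-→d14:-→d15:-→d16:H1 -> H1
  lookup 22.41.11.167: bits 00 walk d0:H3→d1:-→d2:- -> H3
  lookup 61.55.50.126: bits 0011110100110111 walk d0:H3→d1:-→d2:-→d3:-→d4:-→d5:-→d6:-→d7:-→d8:-→d9:-→d10:-→d11:-→d12:-→d13:-→d14:-→d15:-→d16:H1 -> H1
  add 139.191.41.0/24 -> H3 at depth 24
  add 0.0.0.0/0 -> H3 at depth 0
  lookup 61.55.0.0: bits 0011110100110111 walk d0:H3→d1:-→d2:-→d3:-→d4:-→d5:-→d6:-→d7:-→d8:-→d9:-→d10:-→d11:-→d12:-→d13:-→d14:-→d15:-→d16:H1 -> H1
  lookup 139.191.41.0: bits 100010111011111100101001 walk d0:H3→d1:-→d2:-→d3:-→d4:-→d5:-→d6:-→d7:-→d8:-→d9:-→d10:-→d11:-→d12:-→d13:-→d14:-→d15:-→d16:-→d17:-→d18:-→d19:-→d20:-→d21:-→d22:-→d23:-→d24:H3 -> H3
  add 61.55.195.32/28 -> H0 at depth 28
  lookup 61.55.6.132: bits 0011110100110111 walk d0:H3→d1:-→d2:-→d3:-→d4:-→d5:-→d6:-→d7:-→d8:-→d9:-→d10:-→d11:-→d12:-→d13:-→d14:-→d15:-→d16:H1 -> H1
  lookup 139.191.41.37: bits 100010111011111100101001 walk d0:H3→d1:-→d2:-→d3:-→d4:-→d5:-→d6:-→d7:-→d8:-→d9:-→d10:-→d11:-→d12:-→d13:-→d14:-→d15:-→d16:-→d17:-→d18:-→d19:-→d20:-→d21:-→d22:-→d23:-→d24:H3 -> H3
  - 61.55.195.32/28 clear@28
  lookup 61.55.0.1: bits 0011110100110111 walk d0:H3→d1:-→d2:-→d3:-→d4:-→d5:-→d6:-→d7:-→d8:-→d9:-→d10:-→d11:-→d12:-→d13:-→d14:-→d15:-→d16:H1 -> H1
  - 0.0.0.0/0 clear@0
  add 139.191.0.0/16 -> H2 at depth 16
  add 139.191.41.32/28 -> H2 at depth 28
  add 61.55.195.32/28 -> H0 at depth 28
  add 61.55.192.0/22 -> H3 at depth 22
  add 61.55.195.45/32 -> H0 at depth 32
  lookup 61.55.195.45: bits 00111101001101111100001100101101 walk d0:-→d1:-→d2:-→d3:-→d4:-→d5:-→d6:-→d7:-→d8:-→d9:-→d10:-→d11:-→d12:-→d13:-→d14:-→d15:-→d16:H1→d17:-→d18:-→d19:-→d20:-→d21:-→d22:H3→d23:-→d24:-→d25:-→d26:-→d27:-→d28:H0→d29:-→d30:-→d31:-→d32:H0 -> H0
  add 61.55.0.0/16 -> H1 at depth 16
  lookup 64.56.213.232: bits 0 walk d0:-→d1:- -> no-route
  add 61.55.195.45/32 -> H3 at depth 32

== LOOKUPS ==
["H3","H3","H1","H1","H1","H1","H3","H1","H1","H3","H1","H3","H1","H0","no-route"]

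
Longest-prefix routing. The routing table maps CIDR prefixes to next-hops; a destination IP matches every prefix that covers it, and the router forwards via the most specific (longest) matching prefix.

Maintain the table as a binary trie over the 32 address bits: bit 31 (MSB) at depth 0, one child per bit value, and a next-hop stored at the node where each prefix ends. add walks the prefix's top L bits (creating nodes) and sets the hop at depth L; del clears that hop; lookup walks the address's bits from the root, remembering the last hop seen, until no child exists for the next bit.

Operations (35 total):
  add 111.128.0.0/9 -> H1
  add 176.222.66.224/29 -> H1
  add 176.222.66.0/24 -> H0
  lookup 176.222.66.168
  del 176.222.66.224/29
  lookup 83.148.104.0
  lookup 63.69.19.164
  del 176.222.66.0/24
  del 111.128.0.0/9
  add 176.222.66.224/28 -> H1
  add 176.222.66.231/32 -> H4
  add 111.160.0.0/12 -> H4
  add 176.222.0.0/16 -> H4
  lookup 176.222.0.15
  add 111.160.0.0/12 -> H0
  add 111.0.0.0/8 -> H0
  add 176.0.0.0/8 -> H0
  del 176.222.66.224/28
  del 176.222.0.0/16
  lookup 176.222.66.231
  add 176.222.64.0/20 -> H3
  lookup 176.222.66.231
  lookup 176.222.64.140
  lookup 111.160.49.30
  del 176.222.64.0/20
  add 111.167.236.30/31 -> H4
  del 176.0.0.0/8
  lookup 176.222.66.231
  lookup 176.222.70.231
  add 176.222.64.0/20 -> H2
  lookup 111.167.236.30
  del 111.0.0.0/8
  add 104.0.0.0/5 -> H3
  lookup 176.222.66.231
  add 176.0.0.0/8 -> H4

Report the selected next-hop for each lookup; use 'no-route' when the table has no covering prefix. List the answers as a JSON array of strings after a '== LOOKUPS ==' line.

Apply in order:
  + 111.128.0.0/9 (H1) depth=9
  + 176.222.66.224/29 (H1) depth=29
  + 176.222.66.0/24 (H0) depth=24
  ? 176.222.66.168  path d0:-→d1:-→d2:-→d3:-→d4:-→d5:-→d6:-→d7:-→d8:-→d9:-→d10:-→d11:-→d12:-→d13:-→d14:-→d15:-→d16:-→d17:-→d18:-→d19:-→d20:-→d21:-→d22:-→d23:-→d24:H0→d25:-  best=H0
  del 176.222.66.224/29 (clear depth 29)
  ? 83.148.104.0  path d0:-→d1:-→d2:-  best=no-route
  ? 63.69.19.164  path d0:-→d1:-  best=no-route
  del 176.222.66.0/24 (clear depth 24)
  del 111.128.0.0/9 (clear depth 9)
  + 176.222.66.224/28 (H1) depth=28
  + 176.222.66.231/32 (H4) depth=32
  + 111.160.0.0/12 (H4) depth=12
  + 176.222.0.0/16 (H4) depth=16
  ? 176.222.0.15  path d0:-→d1:-→d2:-→d3:-→d4:-→d5:-→d6:-→d7:-→d8:-→d9:-→d10:-→d11:-→d12:-→d13:-→d14:-→d15:-→d16:H4→d17:-  best=H4
  + 111.160.0.0/12 (H0) depth=12
  + 111.0.0.0/8 (H0) depth=8
  + 176.0.0.0/8 (H0) depth=8
  del 176.222.66.224/28 (clear depth 28)
  del 176.222.0.0/16 (clear depth 16)
  ? 176.222.66.231  path d0:-→d1:-→d2:-→d3:-→d4:-→d5:-→d6:-→d7:-→d8:H0→d9:-→d10:-→d11:-→d12:-→d13:-→d14:-→d15:-→d16:-→d17:-→d18:-→d19:-→d20:-→d21:-→d22:-→d23:-→d24:-→d25:-→d26:-→d27:-→d28:-→d29:-→d30:-→d31:-→d32:H4  best=H4
  + 176.222.64.0/20 (H3) depth=20
  ? 176.222.66.231  path d0:-→d1:-→d2:-→d3:-→d4:-→d5:-→d6:-→d7:-→d8:H0→d9:-→d10:-→d11:-→d12:-→d13:-→d14:-→d15:-→d16:-→d17:-→d18:-→d19:-→d20:H3→d21:-→d22:-→d23:-→d24:-→d25:-→d26:-→d27:-→d28:-→d29:-→d30:-→d31:-→d32:H4  best=H4
  ? 176.222.64.140  path d0:-→d1:-→d2:-→d3:-→d4:-→d5:-→d6:-→d7:-→d8:H0→d9:-→d10:-→d11:-→d12:-→d13:-→d14:-→d15:-→d16:-→d17:-→d18:-→d19:-→d20:H3→d21:-→d22:-  best=H3
  ? 111.160.49.30  path d0:-→d1:-→d2:-→d3:-→d4:-→d5:-→d6:-→d7:-→d8:H0→d9:-→d10:-→d11:-→d12:H0  best=H0
  del 176.222.64.0/20 (clear depth 20)
  + 111.167.236.30/31 (H4) depth=31
  del 176.0.0.0/8 (clear depth 8)
  ? 176.222.66.231  path d0:-→d1:-→d2:-→d3:-→d4:-→d5:-→d6:-→d7:-→d8:-→d9:-→d10:-→d11:-→d12:-→d13:-→d14:-→d15:-→d16:-→d17:-→d18:-→d19:-→d20:-→d21:-→d22:-→d23:-→d24:-→d25:-→d26:-→d27:-→d28:-→d29:-→d30:-→d31:-→d32:H4  best=H4
  ? 176.222.70.231  path d0:-→d1:-→d2:-→d3:-→d4:-→d5:-→d6:-→d7:-→d8:-→d9:-→d10:-→d11:-→d12:-→d13:-→d14:-→d15:-→d16:-→d17:-→d18:-→d19:-→d20:-→d21:-  best=no-route
  + 176.222.64.0/20 (H2) depth=20
  ? 111.167.236.30  path d0:-→d1:-→d2:-→d3:-→d4:-→d5:-→d6:-→d7:-→d8:H0→d9:-→d10:-→d11:-→d12:H0→d13:-→d14:-→d15:-→d16:-→d17:-→d18:-→d19:-→d20:-→d21:-→d22:-→d23:-→d24:-→d25:-→d26:-→d27:-→d28:-→d29:-→d30:-→d31:H4  best=H4
  del 111.0.0.0/8 (clear depth 8)
  + 104.0.0.0/5 (H3) depth=5
  ? 176.222.66.231  path d0:-→d1:-→d2:-→d3:-→d4:-→d5:-→d6:-→d7:-→d8:-→d9:-→d10:-→d11:-→d12:-→d13:-→d14:-→d15:-→d16:-→d17:-→d18:-→d19:-→d20:H2→d21:-→d22:-→d23:-→d24:-→d25:-→d26:-→d27:-→d28:-→d29:-→d30:-→d31:-→d32:H4  best=H4
  + 176.0.0.0/8 (H4) depth=8

== LOOKUPS ==
["H0","no-route","no-route","H4","H4","H4","H3","H0","H4","no-route","H4","H4"]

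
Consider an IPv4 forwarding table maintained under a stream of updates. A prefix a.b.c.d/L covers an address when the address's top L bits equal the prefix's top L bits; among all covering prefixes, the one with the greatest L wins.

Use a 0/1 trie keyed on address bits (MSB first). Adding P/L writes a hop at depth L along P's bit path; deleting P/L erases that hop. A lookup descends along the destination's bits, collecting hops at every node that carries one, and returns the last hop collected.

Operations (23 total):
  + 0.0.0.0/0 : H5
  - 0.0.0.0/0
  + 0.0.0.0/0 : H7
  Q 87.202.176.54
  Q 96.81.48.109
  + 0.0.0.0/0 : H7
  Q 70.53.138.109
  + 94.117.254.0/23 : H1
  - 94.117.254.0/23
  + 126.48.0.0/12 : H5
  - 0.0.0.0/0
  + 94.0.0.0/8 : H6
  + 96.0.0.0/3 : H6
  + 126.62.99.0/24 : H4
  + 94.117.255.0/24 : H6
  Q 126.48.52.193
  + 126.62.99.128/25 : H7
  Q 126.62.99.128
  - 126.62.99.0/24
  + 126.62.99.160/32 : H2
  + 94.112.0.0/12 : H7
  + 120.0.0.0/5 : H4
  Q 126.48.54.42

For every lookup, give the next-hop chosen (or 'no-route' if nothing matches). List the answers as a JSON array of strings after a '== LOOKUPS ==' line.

Process each operation:
  add 0.0.0.0/0 -> H5 at depth 0
  - 0.0.0.0/0 clear@0
  add 0.0.0.0/0 -> H7 at depth 0
  ? 87.202.176.54  path d0:H7  best=H7
  ? 96.81.48.109  path d0:H7  best=H7
  add 0.0.0.0/0 -> H7 at depth 0
  ? 70.53.138.109  path d0:H7  best=H7
  add 94.117.254.0/23 -> H1 at depth 23
  - 94.117.254.0/23 clear@23
  add 126.48.0.0/12 -> H5 at depth 12
  - 0.0.0.0/0 clear@0
  add 94.0.0.0/8 -> H6 at depth 8
  add 96.0.0.0/3 -> H6 at depth 3
  add 126.62.99.0/24 -> H4 at depth 24
  add 94.117.255.0/24 -> H6 at depth 24
  ? 126.48.52.193  path d0:-→d1:-→d2:-→d3:H6→d4:-→d5:-→d6:-→d7:-→d8:-→d9:-→d10:-→d11:-→d12:H5  best=H5
  add 126.62.99.128/25 -> H7 at depth 25
  ? 126.62.99.128  path d0:-→d1:-→d2:-→d3:H6→d4:-→d5:-→d6:-→d7:-→d8:-→d9:-→d10:-→d11:-→d12:H5→d13:-→d14:-→d15:-→d16:-→d17:-→d18:-→d19:-→d20:-→d21:-→d22:-→d23:-→d24:H4→d25:H7  best=H7
  - 126.62.99.0/24 clear@24
  add 126.62.99.160/32 -> H2 at depth 32
  add 94.112.0.0/12 -> H7 at depth 12
  add 120.0.0.0/5 -> H4 at depth 5
  ? 126.48.54.42  path d0:-→d1:-→d2:-→d3:H6→d4:-→d5:H4→d6:-→d7:-→d8:-→d9:-→d10:-→d11:-→d12:H5  best=H5

== LOOKUPS ==
["H7","H7","H7","H5","H7","H5"]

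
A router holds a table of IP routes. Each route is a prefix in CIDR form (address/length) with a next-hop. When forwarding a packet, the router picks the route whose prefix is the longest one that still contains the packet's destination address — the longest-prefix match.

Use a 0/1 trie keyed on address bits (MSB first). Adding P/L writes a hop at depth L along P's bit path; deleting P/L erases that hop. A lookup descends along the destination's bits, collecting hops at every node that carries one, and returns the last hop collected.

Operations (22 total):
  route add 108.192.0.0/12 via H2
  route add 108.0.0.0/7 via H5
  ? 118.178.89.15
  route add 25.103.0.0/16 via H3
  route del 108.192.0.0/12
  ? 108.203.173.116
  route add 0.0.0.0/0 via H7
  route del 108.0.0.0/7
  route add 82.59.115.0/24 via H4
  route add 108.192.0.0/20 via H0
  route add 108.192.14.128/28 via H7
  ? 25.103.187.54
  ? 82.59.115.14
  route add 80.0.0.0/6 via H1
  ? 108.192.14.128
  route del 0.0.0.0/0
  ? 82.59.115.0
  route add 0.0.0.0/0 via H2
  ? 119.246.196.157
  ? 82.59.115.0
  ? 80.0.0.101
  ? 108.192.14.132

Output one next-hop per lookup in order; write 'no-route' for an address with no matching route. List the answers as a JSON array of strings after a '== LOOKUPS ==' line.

Trace:
  + 108.192.0.0/12 (H2) depth=12
  + 108.0.0.0/7 (H5) depth=7
  lookup 118.178.89.15: bits 011 walk d0:-→d1:-→d2:-→d3:- -> no-route
  + 25.103.0.0/16 (H3) depth=16
  del 108.192.0.0/12 (clear depth 12)
  lookup 108.203.173.116: bits 011011001100 walk d0:-→d1:-→d2:-→d3:-→d4:-→d5:-→d6:-→d7:H5→d8:-→d9:-→d10:-→d11:-→d12:- -> H5
  + 0.0.0.0/0 (H7) depth=0
  del 108.0.0.0/7 (clear depth 7)
  + 82.59.115.0/24 (H4) depth=24
  + 108.192.0.0/20 (H0) depth=20
  + 108.192.14.128/28 (H7) depth=28
  lookup 25.103.187.54: bits 0001100101100111 walk d0:H7→d1:-→d2:-→d3:-→d4:-→d5:-→d6:-→d7:-→d8:-→d9:-→d10:-→d11:-→d12:-→d13:-→d14:-→d15:-→d16:H3 -> H3
  lookup 82.59.115.14: bits 010100100011101101110011 walk d0:H7→d1:-→d2:-→d3:-→d4:-→d5:-→d6:-→d7:-→d8:-→d9:-→d10:-→d11:-→d12:-→d13:-→d14:-→d15:-→d16:-→d17:-→d18:-→d19:-→d20:-→d21:-→d22:-→d23:-→d24:H4 -> H4
  + 80.0.0.0/6 (H1) depth=6
  lookup 108.192.14.128: bits 0110110011000000000011101000 walk d0:H7→d1:-→d2:-→d3:-→d4:-→d5:-→d6:-→d7:-→d8:-→d9:-→d10:-→d11:-→d12:-→d13:-→d14:-→d15:-→d16:-→d17:-→d18:-→d19:-→d20:H0→d21:-→d22:-→d23:-→d24:-→d25:-→d26:-→d27:-→d28:H7 -> H7
  del 0.0.0.0/0 (clear depth 0)
  lookup 82.59.115.0: bits 010100100011101101110011 walk d0:-→d1:-→d2:-→d3:-→d4:-→d5:-→d6:H1→d7:-→d8:-→d9:-→d10:-→d11:-→d12:-→d13:-→d14:-→d15:-→d16:-→d17:-→d18:-→d19:-→d20:-→d21:-→d22:-→d23:-→d24:H4 -> H4
  + 0.0.0.0/0 (H2) depth=0
  lookup 119.246.196.157: bits 011 walk d0:H2→d1:-→d2:-→d3:- -> H2
  lookup 82.59.115.0: bits 010100100011101101110011 walk d0:H2→d1:-→d2:-→d3:-→d4:-→d5:-→d6:H1→d7:-→d8:-→d9:-→d10:-→d11:-→d12:-→d13:-→d14:-→d15:-→d16:-→d17:-→d18:-→d19:-→d20:-→d21:-→d22:-→d23:-→d24:H4 -> H4
  lookup 80.0.0.101: bits 010100 walk d0:H2→d1:-→d2:-→d3:-→d4:-→d5:-→d6:H1 -> H1
  lookup 108.192.14.132: bits 0110110011000000000011101000 walk d0:H2→d1:-→d2:-→d3:-→d4:-→d5:-→d6:-→d7:-→d8:-→d9:-→d10:-→d11:-→d12:-→d13:-→d14:-→d15:-→d16:-→d17:-→d18:-→d19:-→d20:H0→d21:-→d22:-→d23:-→d24:-→d25:-→d26:-→d27:-→d28:H7 -> H7

== LOOKUPS ==
["no-route","H5","H3","H4","H7","H4","H2","H4","H1","H7"]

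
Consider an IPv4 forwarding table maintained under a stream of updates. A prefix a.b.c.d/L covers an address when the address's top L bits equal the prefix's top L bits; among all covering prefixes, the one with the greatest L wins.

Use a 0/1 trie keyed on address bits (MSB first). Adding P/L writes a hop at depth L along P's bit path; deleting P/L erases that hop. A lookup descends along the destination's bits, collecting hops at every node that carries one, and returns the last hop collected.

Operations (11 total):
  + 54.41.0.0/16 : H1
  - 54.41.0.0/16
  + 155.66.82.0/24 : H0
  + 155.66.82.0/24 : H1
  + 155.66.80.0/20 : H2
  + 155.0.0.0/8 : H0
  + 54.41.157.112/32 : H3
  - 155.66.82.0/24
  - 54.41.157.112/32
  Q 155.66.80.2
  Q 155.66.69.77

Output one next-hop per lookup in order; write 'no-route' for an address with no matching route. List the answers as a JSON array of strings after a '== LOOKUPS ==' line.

Apply in order:
  + 54.41.0.0/16 (H1) depth=16
  del 54.41.0.0/16 (clear depth 16)
  + 155.66.82.0/24 (H0) depth=24
  + 155.66.82.0/24 (H1) depth=24
  + 155.66.80.0/20 (H2) depth=20
  + 155.0.0.0/8 (H0) depth=8
  + 54.41.157.112/32 (H3) depth=32
  del 155.66.82.0/24 (clear depth 24)
  del 54.41.157.112/32 (clear depth 32)
  lookup 155.66.80.2: bits 1001101101000010010100 walk d0:-→d1:-→d2:-→d3:-→d4:-→d5:-→d6:-→d7:-→d8:H0→d9:-→d10:-→d11:-→d12:-→d13:-→d14:-→d15:-→d16:-→d17:-→d18:-→d19:-→d20:H2→d21:-→d22:- -> H2
  lookup 155.66.69.77: bits 1001101101000010010 walk d0:-→d1:-→d2:-→d3:-→d4:-→d5:-→d6:-→d7:-→d8:H0→d9:-→d10:-→d11:-→d12:-→d13:-→d14:-→d15:-→d16:-→d17:-→d18:-→d19:- -> H0

== LOOKUPS ==
["H2","H0"]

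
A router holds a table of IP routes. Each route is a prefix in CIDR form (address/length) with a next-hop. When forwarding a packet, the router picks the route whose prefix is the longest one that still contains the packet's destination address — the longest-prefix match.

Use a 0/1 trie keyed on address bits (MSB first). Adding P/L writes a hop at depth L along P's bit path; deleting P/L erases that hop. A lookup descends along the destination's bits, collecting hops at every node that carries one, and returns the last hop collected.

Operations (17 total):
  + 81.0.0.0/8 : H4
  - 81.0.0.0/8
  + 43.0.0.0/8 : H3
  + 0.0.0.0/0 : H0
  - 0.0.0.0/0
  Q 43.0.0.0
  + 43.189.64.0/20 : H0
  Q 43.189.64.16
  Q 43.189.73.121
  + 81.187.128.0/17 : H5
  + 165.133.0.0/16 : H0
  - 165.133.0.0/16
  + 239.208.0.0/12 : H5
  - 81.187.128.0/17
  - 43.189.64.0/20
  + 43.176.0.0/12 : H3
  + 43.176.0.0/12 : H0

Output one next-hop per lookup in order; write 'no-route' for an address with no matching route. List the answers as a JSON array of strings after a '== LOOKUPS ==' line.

Trace:
  + 81.0.0.0/8 (H4) depth=8
  del 81.0.0.0/8 (clear depth 8)
  + 43.0.0.0/8 (H3) depth=8
  + 0.0.0.0/0 (H0) depth=0
  del 0.0.0.0/0 (clear depth 0)
  Q 43.0.0.0: descend 00101011 ; hops seen [H3] ; pick H3
  + 43.189.64.0/20 (H0) depth=20
  Q 43.189.64.16: descend 00101011101111010100 ; hops seen [H3,H0] ; pick H0
  Q 43.189.73.121: descend 00101011101111010100 ; hops seen [H3,H0] ; pick H0
  + 81.187.128.0/17 (H5) depth=17
  + 165.133.0.0/16 (H0) depth=16
  del 165.133.0.0/16 (clear depth 16)
  + 239.208.0.0/12 (H5) depth=12
  del 81.187.128.0/17 (clear depth 17)
  del 43.189.64.0/20 (clear depth 20)
  + 43.176.0.0/12 (H3) depth=12
  + 43.176.0.0/12 (H0) depth=12

== LOOKUPS ==
["H3","H0","H0"]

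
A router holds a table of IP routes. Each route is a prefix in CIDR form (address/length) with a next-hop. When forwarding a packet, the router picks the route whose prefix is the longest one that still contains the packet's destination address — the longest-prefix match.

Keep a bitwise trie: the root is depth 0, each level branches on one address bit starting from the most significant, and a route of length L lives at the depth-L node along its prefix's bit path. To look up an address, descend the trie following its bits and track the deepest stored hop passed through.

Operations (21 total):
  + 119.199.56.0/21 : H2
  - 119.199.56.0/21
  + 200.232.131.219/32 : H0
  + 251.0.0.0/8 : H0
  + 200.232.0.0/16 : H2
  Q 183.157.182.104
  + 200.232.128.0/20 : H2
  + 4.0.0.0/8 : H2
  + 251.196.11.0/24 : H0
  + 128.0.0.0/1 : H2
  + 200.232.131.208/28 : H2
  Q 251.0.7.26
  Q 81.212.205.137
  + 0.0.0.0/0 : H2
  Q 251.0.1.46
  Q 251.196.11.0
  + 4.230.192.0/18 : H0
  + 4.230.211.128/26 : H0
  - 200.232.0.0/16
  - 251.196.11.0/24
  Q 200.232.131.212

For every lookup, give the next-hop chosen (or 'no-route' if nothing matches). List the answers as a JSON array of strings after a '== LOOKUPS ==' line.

Trace:
  + 119.199.56.0/21 (H2) depth=21
  - 119.199.56.0/21 clear@21
  + 200.232.131.219/32 (H0) depth=32
  + 251.0.0.0/8 (H0) depth=8
  + 200.232.0.0/16 (H2) depth=16
  ? 183.157.182.104  path d0:-→d1:-  best=no-route
  + 200.232.128.0/20 (H2) depth=20
  + 4.0.0.0/8 (H2) depth=8
  + 251.196.11.0/24 (H0) depth=24
  + 128.0.0.0/1 (H2) depth=1
  + 200.232.131.208/28 (H2) depth=28
  ? 251.0.7.26  path d0:-→d1:H2→d2:-→d3:-→d4:-→d5:-→d6:-→d7:-→d8:H0  best=H0
  ? 81.212.205.137  path d0:-→d1:-→d2:-  best=no-route
  + 0.0.0.0/0 (H2) depth=0
  ? 251.0.1.46  path d0:H2→d1:H2→d2:-→d3:-→d4:-→d5:-→d6:-→d7:-→d8:H0  best=H0
  ? 251.196.11.0  path d0:H2→d1:H2→d2:-→d3:-→d4:-→d5:-→d6:-→d7:-→d8:H0→d9:-→d10:-→d11:-→d12:-→d13:-→d14:-→d15:-→d16:-→d17:-→d18:-→d19:-→d20:-→d21:-→d22:-→d23:-→d24:H0  best=H0
  + 4.230.192.0/18 (H0) depth=18
  + 4.230.211.128/26 (H0) depth=26
  - 200.232.0.0/16 clear@16
  - 251.196.11.0/24 clear@24
  ? 200.232.131.212  path d0:H2→d1:H2→d2:-→d3:-→d4:-→d5:-→d6:-→d7:-→d8:-→d9:-→d10:-→d11:-→d12:-→d13:-→d14:-→d15:-→d16:-→d17:-→d18:-→d19:-→d20:H2→d21:-→d22:-→d23:-→d24:-→d25:-→d26:-→d27:-→d28:H2  best=H2

== LOOKUPS ==
["no-route","H0","no-route","H0","H0","H2"]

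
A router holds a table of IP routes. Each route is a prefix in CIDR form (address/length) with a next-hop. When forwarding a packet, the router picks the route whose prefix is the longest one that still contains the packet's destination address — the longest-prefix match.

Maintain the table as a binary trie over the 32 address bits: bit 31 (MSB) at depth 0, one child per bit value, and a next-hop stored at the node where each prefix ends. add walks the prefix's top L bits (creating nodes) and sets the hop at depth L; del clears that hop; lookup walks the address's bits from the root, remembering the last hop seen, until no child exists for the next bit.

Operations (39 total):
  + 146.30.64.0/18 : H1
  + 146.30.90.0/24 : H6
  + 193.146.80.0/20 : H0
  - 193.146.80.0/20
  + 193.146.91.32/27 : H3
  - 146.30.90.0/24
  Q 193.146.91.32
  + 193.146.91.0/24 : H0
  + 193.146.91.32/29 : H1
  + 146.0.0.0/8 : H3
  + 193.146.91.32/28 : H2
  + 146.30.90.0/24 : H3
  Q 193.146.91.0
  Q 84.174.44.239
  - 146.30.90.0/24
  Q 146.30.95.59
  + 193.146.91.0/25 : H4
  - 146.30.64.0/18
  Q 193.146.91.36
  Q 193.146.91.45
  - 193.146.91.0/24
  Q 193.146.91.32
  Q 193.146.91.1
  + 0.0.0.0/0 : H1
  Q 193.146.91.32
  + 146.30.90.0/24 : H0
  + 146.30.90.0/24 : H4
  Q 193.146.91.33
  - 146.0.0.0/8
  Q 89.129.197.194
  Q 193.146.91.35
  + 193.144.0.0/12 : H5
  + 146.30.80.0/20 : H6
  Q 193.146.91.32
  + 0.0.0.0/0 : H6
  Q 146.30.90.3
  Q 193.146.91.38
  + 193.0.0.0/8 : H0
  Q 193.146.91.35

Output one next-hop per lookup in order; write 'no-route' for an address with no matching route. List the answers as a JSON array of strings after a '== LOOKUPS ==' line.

Process each operation:
  add 146.30.64.0/18 -> H1 at depth 18
  add 146.30.90.0/24 -> H6 at depth 24
  add 193.146.80.0/20 -> H0 at depth 20
  del 193.146.80.0/20 (clear depth 20)
  add 193.146.91.32/27 -> H3 at depth 27
  del 146.30.90.0/24 (clear depth 24)
  Q 193.146.91.32: descend 110000011001001001011011001 ; hops seen [H3] ; pick H3
  add 193.146.91.0/24 -> H0 at depth 24
  add 193.146.91.32/29 -> H1 at depth 29
  add 146.0.0.0/8 -> H3 at depth 8
  add 193.146.91.32/28 -> H2 at depth 28
  add 146.30.90.0/24 -> H3 at depth 24
  Q 193.146.91.0: descend 11000001100100100101101100 ; hops seen [H0] ; pick H0
  Q 84.174.44.239: descend ε ; hops seen [∅] ; pick no-route
  del 146.30.90.0/24 (clear depth 24)
  Q 146.30.95.59: descend 100100100001111001011 ; hops seen [H3,H1] ; pick H1
  add 193.146.91.0/25 -> H4 at depth 25
  del 146.30.64.0/18 (clear depth 18)
  Q 193.146.91.36: descend 11000001100100100101101100100 ; hops seen [H0,H4,H3,H2,H1] ; pick H1
  Q 193.146.91.45: descend 1100000110010010010110110010 ; hops seen [H0,H4,H3,H2] ; pick H2
  del 193.146.91.0/24 (clear depth 24)
  Q 193.146.91.32: descend 11000001100100100101101100100 ; hops seen [H4,H3,H2,H1] ; pick H1
  Q 193.146.91.1: descend 11000001100100100101101100 ; hops seen [H4] ; pick H4
  add 0.0.0.0/0 -> H1 at depth 0
  Q 193.146.91.32: descend 11000001100100100101101100100 ; hops seen [H1,H4,H3,H2,H1] ; pick H1
  add 146.30.90.0/24 -> H0 at depth 24
  add 146.30.90.0/24 -> H4 at depth 24
  Q 193.146.91.33: descend 11000001100100100101101100100 ; hops seen [H1,H4,H3,H2,H1] ; pick H1
  del 146.0.0.0/8 (clear depth 8)
  Q 89.129.197.194: descend ε ; hops seen [H1] ; pick H1
  Q 193.146.91.35: descend 11000001100100100101101100100 ; hops seen [H1,H4,H3,H2,H1] ; pick H1
  add 193.144.0.0/12 -> H5 at depth 12
  add 146.30.80.0/20 -> H6 at depth 20
  Q 193.146.91.32: descend 11000001100100100101101100100 ; hops seen [H1,H5,H4,H3,H2,H1] ; pick H1
  add 0.0.0.0/0 -> H6 at depth 0
  Q 146.30.90.3: descend 100100100001111001011010 ; hops seen [H6,H6,H4] ; pick H4
  Q 193.146.91.38: descend 11000001100100100101101100100 ; hops seen [H6,H5,H4,H3,H2,H1] ; pick H1
  add 193.0.0.0/8 -> H0 at depth 8
  Q 193.146.91.35: descend 11000001100100100101101100100 ; hops seen [H6,H0,H5,H4,H3,H2,H1] ; pick H1

== LOOKUPS ==
["H3","H0","no-route","H1","H1","H2","H1","H4","H1","H1","H1","H1","H1","H4","H1","H1"]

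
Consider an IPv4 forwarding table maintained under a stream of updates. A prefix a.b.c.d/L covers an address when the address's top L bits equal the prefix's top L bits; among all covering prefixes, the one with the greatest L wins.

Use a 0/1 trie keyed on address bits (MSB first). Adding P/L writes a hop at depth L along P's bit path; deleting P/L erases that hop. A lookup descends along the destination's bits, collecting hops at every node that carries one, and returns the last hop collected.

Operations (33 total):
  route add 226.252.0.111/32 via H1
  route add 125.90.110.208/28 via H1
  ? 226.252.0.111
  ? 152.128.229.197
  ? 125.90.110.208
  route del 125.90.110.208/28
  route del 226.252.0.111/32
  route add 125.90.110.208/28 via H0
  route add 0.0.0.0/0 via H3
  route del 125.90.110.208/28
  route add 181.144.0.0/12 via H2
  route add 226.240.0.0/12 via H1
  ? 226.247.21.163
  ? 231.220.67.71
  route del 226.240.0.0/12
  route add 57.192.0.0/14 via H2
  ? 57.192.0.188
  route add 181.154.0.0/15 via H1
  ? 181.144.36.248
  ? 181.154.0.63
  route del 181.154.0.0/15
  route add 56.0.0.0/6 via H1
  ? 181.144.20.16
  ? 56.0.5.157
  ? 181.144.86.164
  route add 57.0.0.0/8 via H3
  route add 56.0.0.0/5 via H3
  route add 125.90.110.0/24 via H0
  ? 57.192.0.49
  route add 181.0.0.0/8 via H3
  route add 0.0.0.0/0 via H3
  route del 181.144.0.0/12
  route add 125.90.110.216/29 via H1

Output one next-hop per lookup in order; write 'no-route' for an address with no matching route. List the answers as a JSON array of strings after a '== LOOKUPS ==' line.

Trace:
  + 226.252.0.111/32 (H1) depth=32
  + 125.90.110.208/28 (H1) depth=28
  lookup 226.252.0.111: bits 11100010111111000000000001101111 walk d0:-→d1:-→d2:-→d3:-→d4:-→d5:-→d6:-→d7:-→d8:-→d9:-→d10:-→d11:-→d12:-→d13:-→d14:-→d15:-→d16:-→d17:-→d18:-→d19:-→d20:-→d21:-→d22:-→d23:-→d24:-→d25:-→d26:-→d27:-→d28:-→d29:-→d30:-→d31:-→d32:H1 -> H1
  lookup 152.128.229.197: bits 1 walk d0:-→d1:- -> no-route
  lookup 125.90.110.208: bits 0111110101011010011011101101 walk d0:-→d1:-→d2:-→d3:-→d4:-→d5:-→d6:-→d7:-→d8:-→d9:-→d10:-→d11:-→d12:-→d13:-→d14:-→d15:-→d16:-→d17:-→d18:-→d19:-→d20:-→d21:-→d22:-→d23:-→d24:-→d25:-→d26:-→d27:-→d28:H1 -> H1
  - 125.90.110.208/28 clear@28
  - 226.252.0.111/32 clear@32
  + 125.90.110.208/28 (H0) depth=28
  + 0.0.0.0/0 (H3) depth=0
  - 125.90.110.208/28 clear@28
  + 181.144.0.0/12 (H2) depth=12
  + 226.240.0.0/12 (H1) depth=12
  lookup 226.247.21.163: bits 111000101111 walk d0:H3→d1:-→d2:-→d3:-→d4:-→d5:-→d6:-→d7:-→d8:-→d9:-→d10:-→d11:-→d12:H1 -> H1
  lookup 231.220.67.71: bits 11100 walk d0:H3→d1:-→d2:-→d3:-→d4:-→d5:- -> H3
  - 226.240.0.0/12 clear@12
  + 57.192.0.0/14 (H2) depth=14
  lookup 57.192.0.188: bits 00111001110000 walk d0:H3→d1:-→d2:-→d3:-→d4:-→d5:-→d6:-→d7:-→d8:-→d9:-→d10:-→d11:-→d12:-→d13:-→d14:H2 -> H2
  + 181.154.0.0/15 (H1) depth=15
  lookup 181.144.36.248: bits 101101011001 walk d0:H3→d1:-→d2:-→d3:-→d4:-→d5:-→d6:-→d7:-→d8:-→d9:-→d10:-→d11:-→d12:H2 -> H2
  lookup 181.154.0.63: bits 101101011001101 walk d0:H3→d1:-→d2:-→d3:-→d4:-→d5:-→d6:-→d7:-→d8:-→d9:-→d10:-→d11:-→d12:H2→d13:-→d14:-→d15:H1 -> H1
  - 181.154.0.0/15 clear@15
  + 56.0.0.0/6 (H1) depth=6
  lookup 181.144.20.16: bits 101101011001 walk d0:H3→d1:-→d2:-→d3:-→d4:-→d5:-→d6:-→d7:-→d8:-→d9:-→d10:-→d11:-→d12:H2 -> H2
  lookup 56.0.5.157: bits 0011100 walk d0:H3→d1:-→d2:-→d3:-→d4:-→d5:-→d6:H1→d7:- -> H1
  lookup 181.144.86.164: bits 101101011001 walk d0:H3→d1:-→d2:-→d3:-→d4:-→d5:-→d6:-→d7:-→d8:-→d9:-→d10:-→d11:-→d12:H2 -> H2
  + 57.0.0.0/8 (H3) depth=8
  + 56.0.0.0/5 (H3) depth=5
  + 125.90.110.0/24 (H0) depth=24
  lookup 57.192.0.49: bits 00111001110000 walk d0:H3→d1:-→d2:-→d3:-→d4:-→d5:H3→d6:H1→d7:-→d8:H3→d9:-→d10:-→d11:-→d12:-→d13:-→d14:H2 -> H2
  + 181.0.0.0/8 (H3) depth=8
  + 0.0.0.0/0 (H3) depth=0
  - 181.144.0.0/12 clear@12
  + 125.90.110.216/29 (H1) depth=29

== LOOKUPS ==
["H1","no-route","H1","H1","H3","H2","H2","H1","H2","H1","H2","H2"]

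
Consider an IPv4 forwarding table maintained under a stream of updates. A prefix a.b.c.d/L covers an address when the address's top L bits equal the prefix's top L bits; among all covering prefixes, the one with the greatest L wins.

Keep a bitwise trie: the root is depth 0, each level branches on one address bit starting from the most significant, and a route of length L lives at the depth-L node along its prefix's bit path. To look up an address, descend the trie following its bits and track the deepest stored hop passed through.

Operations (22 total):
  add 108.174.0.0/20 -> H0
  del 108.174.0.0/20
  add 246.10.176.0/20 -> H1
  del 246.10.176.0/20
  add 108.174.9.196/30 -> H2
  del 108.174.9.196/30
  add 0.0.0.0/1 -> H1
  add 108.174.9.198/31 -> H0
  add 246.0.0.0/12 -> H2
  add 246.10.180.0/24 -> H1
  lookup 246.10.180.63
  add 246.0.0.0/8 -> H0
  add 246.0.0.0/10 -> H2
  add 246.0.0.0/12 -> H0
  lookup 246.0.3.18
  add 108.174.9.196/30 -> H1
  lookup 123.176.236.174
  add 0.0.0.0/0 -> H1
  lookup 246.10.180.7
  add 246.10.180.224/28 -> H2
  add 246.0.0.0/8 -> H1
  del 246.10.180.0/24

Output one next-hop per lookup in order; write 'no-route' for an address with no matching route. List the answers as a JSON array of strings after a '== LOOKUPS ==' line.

Process each operation:
  add 108.174.0.0/20 -> H0 at depth 20
  - 108.174.0.0/20 clear@20
  add 246.10.176.0/20 -> H1 at depth 20
  - 246.10.176.0/20 clear@20
  add 108.174.9.196/30 -> H2 at depth 30
  - 108.174.9.196/30 clear@30
  add 0.0.0.0/1 -> H1 at depth 1
  add 108.174.9.198/31 -> H0 at depth 31
  add 246.0.0.0/12 -> H2 at depth 12
  add 246.10.180.0/24 -> H1 at depth 24
  Q 246.10.180.63: descend 111101100000101010110100 ; hops seen [H2,H1] ; pick H1
  add 246.0.0.0/8 -> H0 at depth 8
  add 246.0.0.0/10 -> H2 at depth 10
  add 246.0.0.0/12 -> H0 at depth 12
  Q 246.0.3.18: descend 111101100000 ; hops seen [H0,H2,H0] ; pick H0
  add 108.174.9.196/30 -> H1 at depth 30
  Q 123.176.236.174: descend 011 ; hops seen [H1] ; pick H1
  add 0.0.0.0/0 -> H1 at depth 0
  Q 246.10.180.7: descend 111101100000101010110100 ; hops seen [H1,H0,H2,H0,H1] ; pick H1
  add 246.10.180.224/28 -> H2 at depth 28
  add 246.0.0.0/8 -> H1 at depth 8
  - 246.10.180.0/24 clear@24

== LOOKUPS ==
["H1","H0","H1","H1"]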